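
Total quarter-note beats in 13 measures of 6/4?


Let's work it out.
Time signature 6/4: the bottom number 4 means the quarter note gets one count
The top number 6 means 6 quarter-note beats per measure
Total = 6 × 13 measures
= 78 quarter-note beats


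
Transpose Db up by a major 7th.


Solution.
major 7th: 7 letter names, 11 semitones
Letter: D + 6 → C
Pitch: Db + 11 semitones, spelled as a C → C
= C


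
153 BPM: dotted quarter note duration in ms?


Reasoning:
One quarter-note beat = 60000 / BPM = 60000 / 153 ms
Dotted quarter note = 3/2 × quarter note
Duration = 3/2 × 60000 / 153 = 90000 / 153
= 588.2 ms


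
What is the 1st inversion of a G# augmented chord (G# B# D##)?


Step by step:
Root position: G# B# D##
1st inversion: move root up an octave
Bass note: B#
Notes (bottom to top) = B# D## G#


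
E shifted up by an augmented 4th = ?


Reasoning:
augmented 4th: 4 letter names, 6 semitones
Letter: E + 3 → A
Pitch: E + 6 semitones, spelled as an A → A#
= A#


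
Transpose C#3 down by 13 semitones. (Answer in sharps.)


Let's work it out.
C#3: chromatic position 1 in octave 3 → absolute = 3×12 + 1 = 37
Transpose down 13: 37 - 13 = 24
24 = 2×12 + 0 → C in octave 2
Result = C2


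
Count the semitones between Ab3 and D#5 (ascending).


Absolute semitone position = octave×12 + chromatic position
Ab3: 3×12 + 8 = 44
D#5: 5×12 + 3 = 63
Difference = 63 - 44 = 19
= 19 semitones


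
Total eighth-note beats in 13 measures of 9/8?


Solution.
Time signature 9/8: the bottom number 8 means the eighth note gets one count
The top number 9 means 9 eighth-note beats per measure
Total = 9 × 13 measures
= 117 eighth-note beats


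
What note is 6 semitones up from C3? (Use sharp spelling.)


Step by step:
C3: chromatic position 0 in octave 3 → absolute = 3×12 + 0 = 36
Transpose up 6: 36 + 6 = 42
42 = 3×12 + 6 → F# in octave 3
Result = F#3


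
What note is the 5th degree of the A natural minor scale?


Let's work it out.
Natural minor scale pattern: W-H-W-W-H-W-W (2-1-2-2-1-2-2 semitones)
Starting from A:
  A + 2 semitones → B
  B + 1 semitone → C
  C + 2 semitones → D
  D + 2 semitones → E
  E + 1 semitone → F
  F + 2 semitones → G
  G + 2 semitones → A
Scale: A B C D E F G
Degree 5 = E


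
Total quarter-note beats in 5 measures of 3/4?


Time signature 3/4: the bottom number 4 means the quarter note gets one count
The top number 3 means 3 quarter-note beats per measure
Total = 3 × 5 measures
= 15 quarter-note beats


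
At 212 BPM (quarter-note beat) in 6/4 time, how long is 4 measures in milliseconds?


Quarter-note beat duration = 60000 / 212 ms
Beats per measure (6/4) = 6
One measure = 6 × 60000 / 212 = 360000 / 212 ms
4 measures = 4 × 360000 / 212 = 1440000 / 212
= 6792.5 ms


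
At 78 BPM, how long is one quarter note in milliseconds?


Solution.
One quarter-note beat = 60000 / BPM = 60000 / 78 ms
Duration = 60000 / 78
= 769.2 ms


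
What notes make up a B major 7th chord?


Step by step:
Major 7th chord = root + major 3rd + perfect 5th + major 7th
Seventh chords stack in thirds, so the letter names are B-D-F-A
Root: B
Major 3rd above B: D#
Perfect 5th above B: F#
Major 7th above B: A#
Chord = B D# F# A#


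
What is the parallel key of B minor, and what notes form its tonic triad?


Reasoning:
Parallel keys share the same tonic but differ in mode
B minor → parallel is B major
Tonic triad of B major = B D# F#
= B major; triad = B D# F#


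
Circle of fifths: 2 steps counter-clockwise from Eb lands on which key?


Each counter-clockwise step moves down a perfect 5th (= up a perfect 4th)
From Eb: Eb → Ab → Db
= Db


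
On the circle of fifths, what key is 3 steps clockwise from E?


Step by step:
Each clockwise step on the circle of fifths moves up a perfect 5th
From E: E → B → F#/Gb → Db
= Db


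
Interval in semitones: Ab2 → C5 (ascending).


Absolute semitone position = octave×12 + chromatic position
Ab2: 2×12 + 8 = 32
C5: 5×12 + 0 = 60
Difference = 60 - 32 = 28
= 28 semitones


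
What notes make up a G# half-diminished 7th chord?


Working:
Half-diminished 7th chord = root + minor 3rd + diminished 5th + minor 7th
Seventh chords stack in thirds, so the letter names are G-B-D-F
Root: G#
Minor 3rd above G#: B
Diminished 5th above G#: D
Minor 7th above G#: F#
Chord = G# B D F#


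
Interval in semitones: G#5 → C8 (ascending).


Step by step:
Absolute semitone position = octave×12 + chromatic position
G#5: 5×12 + 8 = 68
C8: 8×12 + 0 = 96
Difference = 96 - 68 = 28
= 28 semitones


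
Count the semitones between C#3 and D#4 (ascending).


Step by step:
Absolute semitone position = octave×12 + chromatic position
C#3: 3×12 + 1 = 37
D#4: 4×12 + 3 = 51
Difference = 51 - 37 = 14
= 14 semitones


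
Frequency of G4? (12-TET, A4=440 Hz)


Solution.
f = 440 × 2^(n/12) where n = semitones from A4
G4: -2 semitones from A4
f = 440 × 2^(-2/12)
f = 392.00 Hz


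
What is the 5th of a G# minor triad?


Reasoning:
Minor triad = root + minor 3rd (3 semitones) + perfect 5th (7 semitones)
A triad on G# stacks thirds, so the chord tones use letter names G-B-D
Root: G#
Minor 3rd above G#: B
Perfect 5th above G#: D#
The 5th = D#


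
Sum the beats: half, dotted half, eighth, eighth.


Working:
Beat values:
  half = 2 beats
  dotted half = 3 beats
  eighth = 0.5 beats
  eighth = 0.5 beats
Sum = 2 + 3 + 0.5 + 0.5
= 6 beats


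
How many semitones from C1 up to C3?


Working:
Absolute semitone position = octave×12 + chromatic position
C1: 1×12 + 0 = 12
C3: 3×12 + 0 = 36
Difference = 36 - 12 = 24
= 24 semitones


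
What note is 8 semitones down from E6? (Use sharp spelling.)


Step by step:
E6: chromatic position 4 in octave 6 → absolute = 6×12 + 4 = 76
Transpose down 8: 76 - 8 = 68
68 = 5×12 + 8 → G# in octave 5
Result = G#5


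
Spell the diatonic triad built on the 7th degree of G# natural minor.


G# natural minor scale: G# A# B C# D# E F#
Diatonic triad on degree 7 stacks scale notes 7, 2, 4: F# A# C#
F#→A# = 4 semitones; F#→C# = 7 semitones → major triad
= F# A# C# (major)


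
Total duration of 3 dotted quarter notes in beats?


Base quarter note = 1 beat
Dot 1 adds half the previous value: +1/2
One dotted quarter = 1 + 1/2 = 3/2
3 of them = 3 × 3/2 = 9/2
= 9/2 beats


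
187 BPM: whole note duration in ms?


Step by step:
One quarter-note beat = 60000 / BPM = 60000 / 187 ms
Whole note = 4 × quarter note
Duration = 4 × 60000 / 187 = 240000 / 187
= 1283.4 ms


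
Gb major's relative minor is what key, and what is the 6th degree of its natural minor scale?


Solution.
The relative minor shares the major's key signature and starts on its 6th degree
6th degree = a major 6th above the tonic; a major 6th above Gb is Eb
→ relative minor of Gb major is Eb minor
Eb natural minor scale: Eb F Gb Ab Bb Cb Db
= Eb minor; 6th degree = Cb


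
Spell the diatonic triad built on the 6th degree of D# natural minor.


Working:
D# natural minor scale: D# E# F# G# A# B C#
Diatonic triad on degree 6 stacks scale notes 6, 1, 3: B D# F#
B→D# = 4 semitones; B→F# = 7 semitones → major triad
= B D# F# (major)


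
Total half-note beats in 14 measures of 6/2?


Let's work it out.
Time signature 6/2: the bottom number 2 means the half note gets one count
The top number 6 means 6 half-note beats per measure
Total = 6 × 14 measures
= 84 half-note beats


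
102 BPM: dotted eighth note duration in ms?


Working:
One quarter-note beat = 60000 / BPM = 60000 / 102 ms
Dotted eighth note = 3/4 × quarter note
Duration = 3/4 × 60000 / 102 = 45000 / 102
= 441.2 ms


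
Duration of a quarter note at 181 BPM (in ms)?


Let's work it out.
One quarter-note beat = 60000 / BPM = 60000 / 181 ms
Duration = 60000 / 181
= 331.5 ms


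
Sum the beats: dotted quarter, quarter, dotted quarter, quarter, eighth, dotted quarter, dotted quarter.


Let's work it out.
Beat values:
  dotted quarter = 1.5 beats
  quarter = 1 beat
  dotted quarter = 1.5 beats
  quarter = 1 beat
  eighth = 0.5 beats
  dotted quarter = 1.5 beats
  dotted quarter = 1.5 beats
Sum = 1.5 + 1 + 1.5 + 1 + 0.5 + 1.5 + 1.5
= 8.5 beats


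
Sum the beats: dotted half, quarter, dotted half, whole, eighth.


Working:
Beat values:
  dotted half = 3 beats
  quarter = 1 beat
  dotted half = 3 beats
  whole = 4 beats
  eighth = 0.5 beats
Sum = 3 + 1 + 3 + 4 + 0.5
= 11.5 beats


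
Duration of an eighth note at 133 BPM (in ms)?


Let's work it out.
One quarter-note beat = 60000 / BPM = 60000 / 133 ms
Eighth note = 1/2 × quarter note
Duration = 1/2 × 60000 / 133 = 30000 / 133
= 225.6 ms


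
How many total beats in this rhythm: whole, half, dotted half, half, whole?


Solution.
Beat values:
  whole = 4 beats
  half = 2 beats
  dotted half = 3 beats
  half = 2 beats
  whole = 4 beats
Sum = 4 + 2 + 3 + 2 + 4
= 15 beats


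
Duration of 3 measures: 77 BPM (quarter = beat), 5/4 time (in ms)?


Solution.
Quarter-note beat duration = 60000 / 77 ms
Beats per measure (5/4) = 5
One measure = 5 × 60000 / 77 = 300000 / 77 ms
3 measures = 3 × 300000 / 77 = 900000 / 77
= 11688.3 ms


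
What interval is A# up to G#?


Step by step:
Letter names: A → G spans 7 letter names → a 7th
Semitones: A# → G# = 10 half-steps
A 7th of 10 semitones is a minor 7th
= minor 7th


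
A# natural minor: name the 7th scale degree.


Solution.
Natural minor scale pattern: W-H-W-W-H-W-W (2-1-2-2-1-2-2 semitones)
Starting from A#:
  A# + 2 semitones → B#
  B# + 1 semitone → C#
  C# + 2 semitones → D#
  D# + 2 semitones → E#
  E# + 1 semitone → F#
  F# + 2 semitones → G#
  G# + 2 semitones → A#
Scale: A# B# C# D# E# F# G#
Degree 7 = G#


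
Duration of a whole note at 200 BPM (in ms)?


Step by step:
One quarter-note beat = 60000 / BPM = 60000 / 200 ms
Whole note = 4 × quarter note
Duration = 4 × 60000 / 200 = 240000 / 200
= 1200.0 ms


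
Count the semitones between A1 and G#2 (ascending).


Let's work it out.
Absolute semitone position = octave×12 + chromatic position
A1: 1×12 + 9 = 21
G#2: 2×12 + 8 = 32
Difference = 32 - 21 = 11
= 11 semitones


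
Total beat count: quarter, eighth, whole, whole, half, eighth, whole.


Step by step:
Beat values:
  quarter = 1 beat
  eighth = 0.5 beats
  whole = 4 beats
  whole = 4 beats
  half = 2 beats
  eighth = 0.5 beats
  whole = 4 beats
Sum = 1 + 0.5 + 4 + 4 + 2 + 0.5 + 4
= 16 beats


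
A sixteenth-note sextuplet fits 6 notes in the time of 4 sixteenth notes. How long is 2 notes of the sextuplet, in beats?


Sextuplet: 6 notes occupy the space of 4 sixteenth notes
Space = 4 × 1/4 = 1 beat
Each sextuplet note = 1 / 6 = 1/6 beats
2 notes = 2 × 1/6 = 1/3
= 1/3 beats


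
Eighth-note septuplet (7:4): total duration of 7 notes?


Step by step:
Septuplet: 7 notes occupy the space of 4 eighth notes
Space = 4 × 1/2 = 2 beats
Each septuplet note = 2 / 7 = 2/7 beats
7 notes = 7 × 2/7 = 2
= 2 beats


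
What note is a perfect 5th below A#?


Let's work it out.
A 5th spans 5 letter names, so from A we land on D
A perfect 5th = 7 semitones below A#
Spell D at that pitch: D#
= D#


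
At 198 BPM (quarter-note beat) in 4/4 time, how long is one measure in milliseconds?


Let's work it out.
Quarter-note beat duration = 60000 / 198 ms
Beats per measure (4/4) = 4
One measure = 4 × 60000 / 198 = 240000 / 198 ms
= 1212.1 ms


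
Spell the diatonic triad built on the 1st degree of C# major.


Reasoning:
C# major scale: C# D# E# F# G# A# B#
Diatonic triad on degree 1 stacks scale notes 1, 3, 5: C# E# G#
C#→E# = 4 semitones; C#→G# = 7 semitones → major triad
= C# E# G# (major)


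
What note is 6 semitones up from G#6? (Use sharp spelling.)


Reasoning:
G#6: chromatic position 8 in octave 6 → absolute = 6×12 + 8 = 80
Transpose up 6: 80 + 6 = 86
86 = 7×12 + 2 → D in octave 7
Result = D7


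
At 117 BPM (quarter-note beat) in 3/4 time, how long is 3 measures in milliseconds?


Quarter-note beat duration = 60000 / 117 ms
Beats per measure (3/4) = 3
One measure = 3 × 60000 / 117 = 180000 / 117 ms
3 measures = 3 × 180000 / 117 = 540000 / 117
= 4615.4 ms


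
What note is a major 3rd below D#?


A 3rd spans 3 letter names, so from D we land on B
A major 3rd = 4 semitones below D#
Spell B at that pitch: B
= B


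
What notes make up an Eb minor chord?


Solution.
Minor triad = root + minor 3rd (3 semitones) + perfect 5th (7 semitones)
A triad on Eb stacks thirds, so the chord tones use letter names E-G-B
Root: Eb
Minor 3rd above Eb: Gb
Perfect 5th above Eb: Bb
Chord = Eb Gb Bb


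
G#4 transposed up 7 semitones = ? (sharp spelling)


G#4: chromatic position 8 in octave 4 → absolute = 4×12 + 8 = 56
Transpose up 7: 56 + 7 = 63
63 = 5×12 + 3 → D# in octave 5
Result = D#5


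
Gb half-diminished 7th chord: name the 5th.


Step by step:
Half-diminished 7th chord = root + minor 3rd + diminished 5th + minor 7th
Seventh chords stack in thirds, so the letter names are G-B-D-F
Root: Gb
Minor 3rd above Gb: Bbb
Diminished 5th above Gb: Dbb
Minor 7th above Gb: Fb
The 5th = Dbb


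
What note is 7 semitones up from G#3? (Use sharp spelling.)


Working:
G#3: chromatic position 8 in octave 3 → absolute = 3×12 + 8 = 44
Transpose up 7: 44 + 7 = 51
51 = 4×12 + 3 → D# in octave 4
Result = D#4


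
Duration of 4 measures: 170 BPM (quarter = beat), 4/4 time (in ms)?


Solution.
Quarter-note beat duration = 60000 / 170 ms
Beats per measure (4/4) = 4
One measure = 4 × 60000 / 170 = 240000 / 170 ms
4 measures = 4 × 240000 / 170 = 960000 / 170
= 5647.1 ms


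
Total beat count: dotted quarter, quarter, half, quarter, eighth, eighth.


Beat values:
  dotted quarter = 1.5 beats
  quarter = 1 beat
  half = 2 beats
  quarter = 1 beat
  eighth = 0.5 beats
  eighth = 0.5 beats
Sum = 1.5 + 1 + 2 + 1 + 0.5 + 0.5
= 6.5 beats


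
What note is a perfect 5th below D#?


A 5th spans 5 letter names, so from D we land on G
A perfect 5th = 7 semitones below D#
Spell G at that pitch: G#
= G#


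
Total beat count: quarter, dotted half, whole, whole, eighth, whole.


Beat values:
  quarter = 1 beat
  dotted half = 3 beats
  whole = 4 beats
  whole = 4 beats
  eighth = 0.5 beats
  whole = 4 beats
Sum = 1 + 3 + 4 + 4 + 0.5 + 4
= 16.5 beats


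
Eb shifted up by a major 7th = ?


Reasoning:
major 7th: 7 letter names, 11 semitones
Letter: E + 6 → D
Pitch: Eb + 11 semitones, spelled as a D → D
= D


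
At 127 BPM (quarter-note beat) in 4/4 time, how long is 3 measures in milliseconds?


Let's work it out.
Quarter-note beat duration = 60000 / 127 ms
Beats per measure (4/4) = 4
One measure = 4 × 60000 / 127 = 240000 / 127 ms
3 measures = 3 × 240000 / 127 = 720000 / 127
= 5669.3 ms


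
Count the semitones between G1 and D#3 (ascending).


Absolute semitone position = octave×12 + chromatic position
G1: 1×12 + 7 = 19
D#3: 3×12 + 3 = 39
Difference = 39 - 19 = 20
= 20 semitones


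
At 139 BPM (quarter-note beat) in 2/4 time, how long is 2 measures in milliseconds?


Quarter-note beat duration = 60000 / 139 ms
Beats per measure (2/4) = 2
One measure = 2 × 60000 / 139 = 120000 / 139 ms
2 measures = 2 × 120000 / 139 = 240000 / 139
= 1726.6 ms


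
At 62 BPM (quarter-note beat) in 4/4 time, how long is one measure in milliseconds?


Working:
Quarter-note beat duration = 60000 / 62 ms
Beats per measure (4/4) = 4
One measure = 4 × 60000 / 62 = 240000 / 62 ms
= 3871.0 ms


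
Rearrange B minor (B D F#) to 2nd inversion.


Root position: B D F#
2nd inversion: move root and 3rd up an octave
Bass note: F#
Notes (bottom to top) = F# B D


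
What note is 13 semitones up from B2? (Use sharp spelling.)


Working:
B2: chromatic position 11 in octave 2 → absolute = 2×12 + 11 = 35
Transpose up 13: 35 + 13 = 48
48 = 4×12 + 0 → C in octave 4
Result = C4


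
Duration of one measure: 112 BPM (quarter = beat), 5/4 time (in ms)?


Working:
Quarter-note beat duration = 60000 / 112 ms
Beats per measure (5/4) = 5
One measure = 5 × 60000 / 112 = 300000 / 112 ms
= 2678.6 ms


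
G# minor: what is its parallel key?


Step by step:
Parallel keys share the same tonic but differ in mode
G# minor → parallel is G# major
= G# major


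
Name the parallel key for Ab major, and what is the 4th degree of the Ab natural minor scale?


Let's work it out.
Parallel keys share the same tonic but differ in mode
Ab major → parallel is Ab minor
Ab natural minor scale: Ab Bb Cb Db Eb Fb Gb
= Ab minor; 4th degree = Db


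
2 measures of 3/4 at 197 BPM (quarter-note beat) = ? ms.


Quarter-note beat duration = 60000 / 197 ms
Beats per measure (3/4) = 3
One measure = 3 × 60000 / 197 = 180000 / 197 ms
2 measures = 2 × 180000 / 197 = 360000 / 197
= 1827.4 ms


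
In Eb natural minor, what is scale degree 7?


Natural minor scale pattern: W-H-W-W-H-W-W (2-1-2-2-1-2-2 semitones)
Starting from Eb:
  Eb + 2 semitones → F
  F + 1 semitone → Gb
  Gb + 2 semitones → Ab
  Ab + 2 semitones → Bb
  Bb + 1 semitone → Cb
  Cb + 2 semitones → Db
  Db + 2 semitones → Eb
Scale: Eb F Gb Ab Bb Cb Db
Degree 7 = Db


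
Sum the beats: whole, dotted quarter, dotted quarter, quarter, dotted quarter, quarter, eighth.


Let's work it out.
Beat values:
  whole = 4 beats
  dotted quarter = 1.5 beats
  dotted quarter = 1.5 beats
  quarter = 1 beat
  dotted quarter = 1.5 beats
  quarter = 1 beat
  eighth = 0.5 beats
Sum = 4 + 1.5 + 1.5 + 1 + 1.5 + 1 + 0.5
= 11 beats


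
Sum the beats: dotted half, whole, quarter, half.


Working:
Beat values:
  dotted half = 3 beats
  whole = 4 beats
  quarter = 1 beat
  half = 2 beats
Sum = 3 + 4 + 1 + 2
= 10 beats


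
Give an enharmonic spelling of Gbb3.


Enharmonic notes sound the same pitch but are spelled with different letter names
Gbb and F name the same pitch class
= F3


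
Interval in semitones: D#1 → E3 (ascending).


Solution.
Absolute semitone position = octave×12 + chromatic position
D#1: 1×12 + 3 = 15
E3: 3×12 + 4 = 40
Difference = 40 - 15 = 25
= 25 semitones


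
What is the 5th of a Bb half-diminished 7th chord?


Half-diminished 7th chord = root + minor 3rd + diminished 5th + minor 7th
Seventh chords stack in thirds, so the letter names are B-D-F-A
Root: Bb
Minor 3rd above Bb: Db
Diminished 5th above Bb: Fb
Minor 7th above Bb: Ab
The 5th = Fb


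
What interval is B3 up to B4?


Letter names: B → B spans 8 letter names → an octave
Semitones: B3 → B4 = 12 half-steps
An octave of 12 semitones is a perfect octave
= perfect octave


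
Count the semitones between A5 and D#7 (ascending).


Let's work it out.
Absolute semitone position = octave×12 + chromatic position
A5: 5×12 + 9 = 69
D#7: 7×12 + 3 = 87
Difference = 87 - 69 = 18
= 18 semitones


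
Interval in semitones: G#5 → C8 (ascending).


Working:
Absolute semitone position = octave×12 + chromatic position
G#5: 5×12 + 8 = 68
C8: 8×12 + 0 = 96
Difference = 96 - 68 = 28
= 28 semitones


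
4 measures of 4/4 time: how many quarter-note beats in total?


Solution.
Time signature 4/4: the bottom number 4 means the quarter note gets one count
The top number 4 means 4 quarter-note beats per measure
Total = 4 × 4 measures
= 16 quarter-note beats


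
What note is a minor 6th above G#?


Reasoning:
A 6th spans 6 letter names, so from G we land on E
A minor 6th = 8 semitones above G#
Spell E at that pitch: E
= E


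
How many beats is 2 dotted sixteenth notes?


Solution.
Base sixteenth note = 1/4 beats
Dot 1 adds half the previous value: +1/8
One dotted sixteenth = 1/4 + 1/8 = 3/8
2 of them = 2 × 3/8 = 3/4
= 3/4 beats


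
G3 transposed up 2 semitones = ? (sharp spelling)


G3: chromatic position 7 in octave 3 → absolute = 3×12 + 7 = 43
Transpose up 2: 43 + 2 = 45
45 = 3×12 + 9 → A in octave 3
Result = A3


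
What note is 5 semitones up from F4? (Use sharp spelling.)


Step by step:
F4: chromatic position 5 in octave 4 → absolute = 4×12 + 5 = 53
Transpose up 5: 53 + 5 = 58
58 = 4×12 + 10 → A# in octave 4
Result = A#4


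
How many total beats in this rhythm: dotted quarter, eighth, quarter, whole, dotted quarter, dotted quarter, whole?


Solution.
Beat values:
  dotted quarter = 1.5 beats
  eighth = 0.5 beats
  quarter = 1 beat
  whole = 4 beats
  dotted quarter = 1.5 beats
  dotted quarter = 1.5 beats
  whole = 4 beats
Sum = 1.5 + 0.5 + 1 + 4 + 1.5 + 1.5 + 4
= 14 beats


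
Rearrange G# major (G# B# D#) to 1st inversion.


Working:
Root position: G# B# D#
1st inversion: move root up an octave
Bass note: B#
Notes (bottom to top) = B# D# G#


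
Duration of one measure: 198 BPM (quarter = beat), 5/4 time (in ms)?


Let's work it out.
Quarter-note beat duration = 60000 / 198 ms
Beats per measure (5/4) = 5
One measure = 5 × 60000 / 198 = 300000 / 198 ms
= 1515.2 ms


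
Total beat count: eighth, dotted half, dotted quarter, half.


Working:
Beat values:
  eighth = 0.5 beats
  dotted half = 3 beats
  dotted quarter = 1.5 beats
  half = 2 beats
Sum = 0.5 + 3 + 1.5 + 2
= 7 beats


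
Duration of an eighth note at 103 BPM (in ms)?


One quarter-note beat = 60000 / BPM = 60000 / 103 ms
Eighth note = 1/2 × quarter note
Duration = 1/2 × 60000 / 103 = 30000 / 103
= 291.3 ms


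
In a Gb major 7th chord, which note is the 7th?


Working:
Major 7th chord = root + major 3rd + perfect 5th + major 7th
Seventh chords stack in thirds, so the letter names are G-B-D-F
Root: Gb
Major 3rd above Gb: Bb
Perfect 5th above Gb: Db
Major 7th above Gb: F
The 7th = F


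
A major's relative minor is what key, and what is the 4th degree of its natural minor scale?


Reasoning:
The relative minor shares the major's key signature and starts on its 6th degree
6th degree = a major 6th above the tonic; a major 6th above A is F#
→ relative minor of A major is F# minor
F# natural minor scale: F# G# A B C# D E
= F# minor; 4th degree = B


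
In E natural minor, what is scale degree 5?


Natural minor scale pattern: W-H-W-W-H-W-W (2-1-2-2-1-2-2 semitones)
Starting from E:
  E + 2 semitones → F#
  F# + 1 semitone → G
  G + 2 semitones → A
  A + 2 semitones → B
  B + 1 semitone → C
  C + 2 semitones → D
  D + 2 semitones → E
Scale: E F# G A B C D
Degree 5 = B


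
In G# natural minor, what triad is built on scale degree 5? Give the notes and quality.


G# natural minor scale: G# A# B C# D# E F#
Diatonic triad on degree 5 stacks scale notes 5, 7, 2: D# F# A#
D#→F# = 3 semitones; D#→A# = 7 semitones → minor triad
= D# F# A# (minor)


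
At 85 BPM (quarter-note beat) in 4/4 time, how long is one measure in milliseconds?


Solution.
Quarter-note beat duration = 60000 / 85 ms
Beats per measure (4/4) = 4
One measure = 4 × 60000 / 85 = 240000 / 85 ms
= 2823.5 ms


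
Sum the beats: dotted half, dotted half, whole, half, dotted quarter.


Beat values:
  dotted half = 3 beats
  dotted half = 3 beats
  whole = 4 beats
  half = 2 beats
  dotted quarter = 1.5 beats
Sum = 3 + 3 + 4 + 2 + 1.5
= 13.5 beats


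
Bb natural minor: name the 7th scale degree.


Step by step:
Natural minor scale pattern: W-H-W-W-H-W-W (2-1-2-2-1-2-2 semitones)
Starting from Bb:
  Bb + 2 semitones → C
  C + 1 semitone → Db
  Db + 2 semitones → Eb
  Eb + 2 semitones → F
  F + 1 semitone → Gb
  Gb + 2 semitones → Ab
  Ab + 2 semitones → Bb
Scale: Bb C Db Eb F Gb Ab
Degree 7 = Ab


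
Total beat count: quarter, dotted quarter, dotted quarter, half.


Solution.
Beat values:
  quarter = 1 beat
  dotted quarter = 1.5 beats
  dotted quarter = 1.5 beats
  half = 2 beats
Sum = 1 + 1.5 + 1.5 + 2
= 6 beats


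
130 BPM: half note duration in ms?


One quarter-note beat = 60000 / BPM = 60000 / 130 ms
Half note = 2 × quarter note
Duration = 2 × 60000 / 130 = 120000 / 130
= 923.1 ms


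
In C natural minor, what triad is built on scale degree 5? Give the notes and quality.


C natural minor scale: C D Eb F G Ab Bb
Diatonic triad on degree 5 stacks scale notes 5, 7, 2: G Bb D
G→Bb = 3 semitones; G→D = 7 semitones → minor triad
= G Bb D (minor)


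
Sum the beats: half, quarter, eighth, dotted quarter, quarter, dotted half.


Beat values:
  half = 2 beats
  quarter = 1 beat
  eighth = 0.5 beats
  dotted quarter = 1.5 beats
  quarter = 1 beat
  dotted half = 3 beats
Sum = 2 + 1 + 0.5 + 1.5 + 1 + 3
= 9 beats


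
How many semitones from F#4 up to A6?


Step by step:
Absolute semitone position = octave×12 + chromatic position
F#4: 4×12 + 6 = 54
A6: 6×12 + 9 = 81
Difference = 81 - 54 = 27
= 27 semitones


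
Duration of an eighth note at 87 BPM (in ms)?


Let's work it out.
One quarter-note beat = 60000 / BPM = 60000 / 87 ms
Eighth note = 1/2 × quarter note
Duration = 1/2 × 60000 / 87 = 30000 / 87
= 344.8 ms


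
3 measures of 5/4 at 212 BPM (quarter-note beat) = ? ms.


Solution.
Quarter-note beat duration = 60000 / 212 ms
Beats per measure (5/4) = 5
One measure = 5 × 60000 / 212 = 300000 / 212 ms
3 measures = 3 × 300000 / 212 = 900000 / 212
= 4245.3 ms


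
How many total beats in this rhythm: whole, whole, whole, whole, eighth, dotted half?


Step by step:
Beat values:
  whole = 4 beats
  whole = 4 beats
  whole = 4 beats
  whole = 4 beats
  eighth = 0.5 beats
  dotted half = 3 beats
Sum = 4 + 4 + 4 + 4 + 0.5 + 3
= 19.5 beats


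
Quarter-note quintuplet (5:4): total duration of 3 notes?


Reasoning:
Quintuplet: 5 notes occupy the space of 4 quarter notes
Space = 4 × 1 = 4 beats
Each quintuplet note = 4 / 5 = 4/5 beats
3 notes = 3 × 4/5 = 12/5
= 12/5 beats


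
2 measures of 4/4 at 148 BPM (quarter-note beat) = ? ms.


Let's work it out.
Quarter-note beat duration = 60000 / 148 ms
Beats per measure (4/4) = 4
One measure = 4 × 60000 / 148 = 240000 / 148 ms
2 measures = 2 × 240000 / 148 = 480000 / 148
= 3243.2 ms


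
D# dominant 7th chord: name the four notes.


Dominant 7th chord = root + major 3rd + perfect 5th + minor 7th
Seventh chords stack in thirds, so the letter names are D-F-A-C
Root: D#
Major 3rd above D#: F##
Perfect 5th above D#: A#
Minor 7th above D#: C#
Chord = D# F## A# C#


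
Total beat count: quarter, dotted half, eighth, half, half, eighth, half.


Reasoning:
Beat values:
  quarter = 1 beat
  dotted half = 3 beats
  eighth = 0.5 beats
  half = 2 beats
  half = 2 beats
  eighth = 0.5 beats
  half = 2 beats
Sum = 1 + 3 + 0.5 + 2 + 2 + 0.5 + 2
= 11 beats


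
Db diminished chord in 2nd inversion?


Step by step:
Root position: Db Fb Abb
2nd inversion: move root and 3rd up an octave
Bass note: Abb
Notes (bottom to top) = Abb Db Fb


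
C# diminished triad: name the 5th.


Working:
Diminished triad = root + minor 3rd (3 semitones) + diminished 5th (6 semitones)
A triad on C# stacks thirds, so the chord tones use letter names C-E-G
Root: C#
Minor 3rd above C#: E
Diminished 5th above C#: G
The 5th = G


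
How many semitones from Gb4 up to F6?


Step by step:
Absolute semitone position = octave×12 + chromatic position
Gb4: 4×12 + 6 = 54
F6: 6×12 + 5 = 77
Difference = 77 - 54 = 23
= 23 semitones


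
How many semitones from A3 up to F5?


Absolute semitone position = octave×12 + chromatic position
A3: 3×12 + 9 = 45
F5: 5×12 + 5 = 65
Difference = 65 - 45 = 20
= 20 semitones


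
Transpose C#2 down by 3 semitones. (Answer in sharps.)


Let's work it out.
C#2: chromatic position 1 in octave 2 → absolute = 2×12 + 1 = 25
Transpose down 3: 25 - 3 = 22
22 = 1×12 + 10 → A# in octave 1
Result = A#1


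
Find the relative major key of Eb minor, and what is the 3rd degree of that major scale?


Solution.
The relative major shares the key signature and is a minor 3rd above the minor tonic
A minor 3rd above Eb is Gb
→ relative major of Eb minor is Gb major
Gb major scale: Gb Ab Bb Cb Db Eb F
= Gb major; 3rd degree = Bb


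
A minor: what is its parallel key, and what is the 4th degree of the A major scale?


Working:
Parallel keys share the same tonic but differ in mode
A minor → parallel is A major
A major scale: A B C# D E F# G#
= A major; 4th degree = D


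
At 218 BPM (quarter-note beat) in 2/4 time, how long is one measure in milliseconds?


Reasoning:
Quarter-note beat duration = 60000 / 218 ms
Beats per measure (2/4) = 2
One measure = 2 × 60000 / 218 = 120000 / 218 ms
= 550.5 ms


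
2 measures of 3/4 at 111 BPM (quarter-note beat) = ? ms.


Quarter-note beat duration = 60000 / 111 ms
Beats per measure (3/4) = 3
One measure = 3 × 60000 / 111 = 180000 / 111 ms
2 measures = 2 × 180000 / 111 = 360000 / 111
= 3243.2 ms


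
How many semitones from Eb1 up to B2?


Step by step:
Absolute semitone position = octave×12 + chromatic position
Eb1: 1×12 + 3 = 15
B2: 2×12 + 11 = 35
Difference = 35 - 15 = 20
= 20 semitones


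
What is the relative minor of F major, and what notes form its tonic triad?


Solution.
The relative minor shares the major's key signature and starts on its 6th degree
6th degree = a major 6th above the tonic; a major 6th above F is D
→ relative minor of F major is D minor
Tonic triad of D minor = root + minor 3rd + perfect 5th = D F A
= D minor; triad = D F A


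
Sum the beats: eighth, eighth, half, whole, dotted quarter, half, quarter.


Beat values:
  eighth = 0.5 beats
  eighth = 0.5 beats
  half = 2 beats
  whole = 4 beats
  dotted quarter = 1.5 beats
  half = 2 beats
  quarter = 1 beat
Sum = 0.5 + 0.5 + 2 + 4 + 1.5 + 2 + 1
= 11.5 beats


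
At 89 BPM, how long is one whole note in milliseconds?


Solution.
One quarter-note beat = 60000 / BPM = 60000 / 89 ms
Whole note = 4 × quarter note
Duration = 4 × 60000 / 89 = 240000 / 89
= 2696.6 ms


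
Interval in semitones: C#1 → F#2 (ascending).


Absolute semitone position = octave×12 + chromatic position
C#1: 1×12 + 1 = 13
F#2: 2×12 + 6 = 30
Difference = 30 - 13 = 17
= 17 semitones


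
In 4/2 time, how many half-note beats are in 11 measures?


Working:
Time signature 4/2: the bottom number 2 means the half note gets one count
The top number 4 means 4 half-note beats per measure
Total = 4 × 11 measures
= 44 half-note beats


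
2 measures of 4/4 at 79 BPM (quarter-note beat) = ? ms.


Quarter-note beat duration = 60000 / 79 ms
Beats per measure (4/4) = 4
One measure = 4 × 60000 / 79 = 240000 / 79 ms
2 measures = 2 × 240000 / 79 = 480000 / 79
= 6075.9 ms


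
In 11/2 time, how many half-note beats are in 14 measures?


Time signature 11/2: the bottom number 2 means the half note gets one count
The top number 11 means 11 half-note beats per measure
Total = 11 × 14 measures
= 154 half-note beats


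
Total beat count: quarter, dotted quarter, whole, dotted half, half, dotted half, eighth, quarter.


Step by step:
Beat values:
  quarter = 1 beat
  dotted quarter = 1.5 beats
  whole = 4 beats
  dotted half = 3 beats
  half = 2 beats
  dotted half = 3 beats
  eighth = 0.5 beats
  quarter = 1 beat
Sum = 1 + 1.5 + 4 + 3 + 2 + 3 + 0.5 + 1
= 16 beats


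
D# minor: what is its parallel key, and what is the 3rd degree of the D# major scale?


Parallel keys share the same tonic but differ in mode
D# minor → parallel is D# major
D# major scale: D# E# F## G# A# B# C##
= D# major; 3rd degree = F##


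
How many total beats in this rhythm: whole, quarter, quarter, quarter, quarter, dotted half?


Beat values:
  whole = 4 beats
  quarter = 1 beat
  quarter = 1 beat
  quarter = 1 beat
  quarter = 1 beat
  dotted half = 3 beats
Sum = 4 + 1 + 1 + 1 + 1 + 3
= 11 beats


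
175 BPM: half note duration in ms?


Reasoning:
One quarter-note beat = 60000 / BPM = 60000 / 175 ms
Half note = 2 × quarter note
Duration = 2 × 60000 / 175 = 120000 / 175
= 685.7 ms


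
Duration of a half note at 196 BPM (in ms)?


One quarter-note beat = 60000 / BPM = 60000 / 196 ms
Half note = 2 × quarter note
Duration = 2 × 60000 / 196 = 120000 / 196
= 612.2 ms


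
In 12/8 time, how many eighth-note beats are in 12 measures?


Reasoning:
Time signature 12/8: the bottom number 8 means the eighth note gets one count
The top number 12 means 12 eighth-note beats per measure
Total = 12 × 12 measures
= 144 eighth-note beats


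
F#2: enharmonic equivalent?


Let's work it out.
Enharmonic notes sound the same pitch but are spelled with different letter names
F# and Gb name the same pitch class
= Gb2


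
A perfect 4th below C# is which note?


A 4th spans 4 letter names, so from C we land on G
A perfect 4th = 5 semitones below C#
Spell G at that pitch: G#
= G#


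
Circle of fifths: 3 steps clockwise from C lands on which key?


Let's work it out.
Each clockwise step on the circle of fifths moves up a perfect 5th
From C: C → G → D → A
= A


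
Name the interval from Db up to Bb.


Letter names: D → B spans 6 letter names → a 6th
Semitones: Db → Bb = 9 half-steps
A 6th of 9 semitones is a major 6th
= major 6th


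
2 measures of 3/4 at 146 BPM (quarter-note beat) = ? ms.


Step by step:
Quarter-note beat duration = 60000 / 146 ms
Beats per measure (3/4) = 3
One measure = 3 × 60000 / 146 = 180000 / 146 ms
2 measures = 2 × 180000 / 146 = 360000 / 146
= 2465.8 ms


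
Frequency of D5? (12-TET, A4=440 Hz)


Solution.
f = 440 × 2^(n/12) where n = semitones from A4
D5: 5 semitones from A4
f = 440 × 2^(5/12)
f = 587.33 Hz


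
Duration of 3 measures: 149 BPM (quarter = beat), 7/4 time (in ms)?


Reasoning:
Quarter-note beat duration = 60000 / 149 ms
Beats per measure (7/4) = 7
One measure = 7 × 60000 / 149 = 420000 / 149 ms
3 measures = 3 × 420000 / 149 = 1260000 / 149
= 8456.4 ms


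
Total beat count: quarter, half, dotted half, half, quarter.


Beat values:
  quarter = 1 beat
  half = 2 beats
  dotted half = 3 beats
  half = 2 beats
  quarter = 1 beat
Sum = 1 + 2 + 3 + 2 + 1
= 9 beats


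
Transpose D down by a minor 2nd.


Working:
minor 2nd: 2 letter names, 1 semitones
Letter: D - 1 → C
Pitch: D - 1 semitones, spelled as a C → C#
= C#


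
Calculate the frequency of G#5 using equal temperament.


Step by step:
f = 440 × 2^(n/12) where n = semitones from A4
G#5: 11 semitones from A4
f = 440 × 2^(11/12)
f = 830.61 Hz


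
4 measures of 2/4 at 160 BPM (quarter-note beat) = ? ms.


Working:
Quarter-note beat duration = 60000 / 160 ms
Beats per measure (2/4) = 2
One measure = 2 × 60000 / 160 = 120000 / 160 ms
4 measures = 4 × 120000 / 160 = 480000 / 160
= 3000.0 ms


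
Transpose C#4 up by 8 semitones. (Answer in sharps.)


C#4: chromatic position 1 in octave 4 → absolute = 4×12 + 1 = 49
Transpose up 8: 49 + 8 = 57
57 = 4×12 + 9 → A in octave 4
Result = A4


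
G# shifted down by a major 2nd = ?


Working:
major 2nd: 2 letter names, 2 semitones
Letter: G - 1 → F
Pitch: G# - 2 semitones, spelled as an F → F#
= F#


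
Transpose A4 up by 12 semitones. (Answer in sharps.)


A4: chromatic position 9 in octave 4 → absolute = 4×12 + 9 = 57
Transpose up 12: 57 + 12 = 69
69 = 5×12 + 9 → A in octave 5
Result = A5


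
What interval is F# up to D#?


Letter names: F → D spans 6 letter names → a 6th
Semitones: F# → D# = 9 half-steps
A 6th of 9 semitones is a major 6th
= major 6th


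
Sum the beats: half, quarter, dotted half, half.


Working:
Beat values:
  half = 2 beats
  quarter = 1 beat
  dotted half = 3 beats
  half = 2 beats
Sum = 2 + 1 + 3 + 2
= 8 beats


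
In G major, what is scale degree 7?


Step by step:
Major scale pattern: W-W-H-W-W-W-H (2-2-1-2-2-2-1 semitones)
Starting from G:
  G + 2 semitones → A
  A + 2 semitones → B
  B + 1 semitone → C
  C + 2 semitones → D
  D + 2 semitones → E
  E + 2 semitones → F#
  F# + 1 semitone → G
Scale: G A B C D E F#
Degree 7 = F#


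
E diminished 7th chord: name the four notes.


Step by step:
Diminished 7th chord = root + minor 3rd + diminished 5th + diminished 7th
Seventh chords stack in thirds, so the letter names are E-G-B-D
Root: E
Minor 3rd above E: G
Diminished 5th above E: Bb
Diminished 7th above E: Db
Chord = E G Bb Db


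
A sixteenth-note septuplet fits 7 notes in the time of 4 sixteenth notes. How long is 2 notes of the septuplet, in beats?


Step by step:
Septuplet: 7 notes occupy the space of 4 sixteenth notes
Space = 4 × 1/4 = 1 beat
Each septuplet note = 1 / 7 = 1/7 beats
2 notes = 2 × 1/7 = 2/7
= 2/7 beats


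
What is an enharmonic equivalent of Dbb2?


Let's work it out.
Enharmonic notes sound the same pitch but are spelled with different letter names
Dbb and C name the same pitch class
= C2


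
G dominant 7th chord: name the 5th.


Reasoning:
Dominant 7th chord = root + major 3rd + perfect 5th + minor 7th
Seventh chords stack in thirds, so the letter names are G-B-D-F
Root: G
Major 3rd above G: B
Perfect 5th above G: D
Minor 7th above G: F
The 5th = D


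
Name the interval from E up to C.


Let's work it out.
Letter names: E → C spans 6 letter names → a 6th
Semitones: E → C = 8 half-steps
A 6th of 8 semitones is a minor 6th
= minor 6th


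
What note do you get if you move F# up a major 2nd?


Let's work it out.
major 2nd: 2 letter names, 2 semitones
Letter: F + 1 → G
Pitch: F# + 2 semitones, spelled as a G → G#
= G#


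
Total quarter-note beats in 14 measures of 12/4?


Time signature 12/4: the bottom number 4 means the quarter note gets one count
The top number 12 means 12 quarter-note beats per measure
Total = 12 × 14 measures
= 168 quarter-note beats


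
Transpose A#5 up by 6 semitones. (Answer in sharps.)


Solution.
A#5: chromatic position 10 in octave 5 → absolute = 5×12 + 10 = 70
Transpose up 6: 70 + 6 = 76
76 = 6×12 + 4 → E in octave 6
Result = E6


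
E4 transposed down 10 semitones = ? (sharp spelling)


Working:
E4: chromatic position 4 in octave 4 → absolute = 4×12 + 4 = 52
Transpose down 10: 52 - 10 = 42
42 = 3×12 + 6 → F# in octave 3
Result = F#3


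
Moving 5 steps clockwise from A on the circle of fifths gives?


Reasoning:
Each clockwise step on the circle of fifths moves up a perfect 5th
From A: A → E → B → F#/Gb → Db → Ab
= Ab


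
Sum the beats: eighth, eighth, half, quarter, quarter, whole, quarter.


Solution.
Beat values:
  eighth = 0.5 beats
  eighth = 0.5 beats
  half = 2 beats
  quarter = 1 beat
  quarter = 1 beat
  whole = 4 beats
  quarter = 1 beat
Sum = 0.5 + 0.5 + 2 + 1 + 1 + 4 + 1
= 10 beats


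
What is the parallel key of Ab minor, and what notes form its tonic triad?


Step by step:
Parallel keys share the same tonic but differ in mode
Ab minor → parallel is Ab major
Tonic triad of Ab major = Ab C Eb
= Ab major; triad = Ab C Eb


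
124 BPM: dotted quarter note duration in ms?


Reasoning:
One quarter-note beat = 60000 / BPM = 60000 / 124 ms
Dotted quarter note = 3/2 × quarter note
Duration = 3/2 × 60000 / 124 = 90000 / 124
= 725.8 ms


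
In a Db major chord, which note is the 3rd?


Working:
Major triad = root + major 3rd (4 semitones) + perfect 5th (7 semitones)
A triad on Db stacks thirds, so the chord tones use letter names D-F-A
Root: Db
Major 3rd above Db: F
Perfect 5th above Db: Ab
The 3rd = F


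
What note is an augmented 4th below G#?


A 4th spans 4 letter names, so from G we land on D
An augmented 4th = 6 semitones below G#
Spell D at that pitch: D
= D


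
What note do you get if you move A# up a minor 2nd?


minor 2nd: 2 letter names, 1 semitones
Letter: A + 1 → B
Pitch: A# + 1 semitones, spelled as a B → B
= B


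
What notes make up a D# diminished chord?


Solution.
Diminished triad = root + minor 3rd (3 semitones) + diminished 5th (6 semitones)
A triad on D# stacks thirds, so the chord tones use letter names D-F-A
Root: D#
Minor 3rd above D#: F#
Diminished 5th above D#: A
Chord = D# F# A
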